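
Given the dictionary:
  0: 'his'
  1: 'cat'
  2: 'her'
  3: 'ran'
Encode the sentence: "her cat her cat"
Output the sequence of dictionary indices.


Look up each word in the dictionary:
  'her' -> 2
  'cat' -> 1
  'her' -> 2
  'cat' -> 1

Encoded: [2, 1, 2, 1]


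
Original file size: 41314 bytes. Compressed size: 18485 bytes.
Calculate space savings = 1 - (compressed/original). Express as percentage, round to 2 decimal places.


ratio = compressed/original = 18485/41314 = 0.447427
savings = 1 - ratio = 1 - 0.447427 = 0.552573
as a percentage: 0.552573 * 100 = 55.26%

Space savings = 1 - 18485/41314 = 55.26%


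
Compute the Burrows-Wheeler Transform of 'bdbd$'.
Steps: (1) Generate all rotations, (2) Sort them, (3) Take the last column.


Rotations (sorted):
  0: $bdbd -> last char: d
  1: bd$bd -> last char: d
  2: bdbd$ -> last char: $
  3: d$bdb -> last char: b
  4: dbd$b -> last char: b


BWT = dd$bb


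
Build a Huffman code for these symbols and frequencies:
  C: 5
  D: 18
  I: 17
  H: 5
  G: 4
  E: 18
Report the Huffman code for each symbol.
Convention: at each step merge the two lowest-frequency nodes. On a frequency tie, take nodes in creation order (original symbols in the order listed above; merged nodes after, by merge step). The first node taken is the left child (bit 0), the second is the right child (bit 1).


Huffman tree construction:
Step 1: Merge G(4) + C(5) = 9
Step 2: Merge H(5) + (G+C)(9) = 14
Step 3: Merge (H+(G+C))(14) + I(17) = 31
Step 4: Merge D(18) + E(18) = 36
Step 5: Merge ((H+(G+C))+I)(31) + (D+E)(36) = 67
Read each symbol's code off the tree from the root (left child = 0, right child = 1).

Codes:
  C: 0011 (length 4)
  D: 10 (length 2)
  I: 01 (length 2)
  H: 000 (length 3)
  G: 0010 (length 4)
  E: 11 (length 2)
Average code length: 157/67 = 2.3433 bits/symbol


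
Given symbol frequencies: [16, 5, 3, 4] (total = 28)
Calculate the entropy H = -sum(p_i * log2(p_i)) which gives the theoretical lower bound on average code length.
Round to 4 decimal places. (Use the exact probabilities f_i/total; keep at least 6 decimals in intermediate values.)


Per-symbol terms -p_i * log2(p_i) with p_i = f_i/28:
  p = 16/28 = 0.571429: log2(p) = -0.807355, -p*log2(p) = 0.461346
  p = 5/28 = 0.178571: log2(p) = -2.485427, -p*log2(p) = 0.443826
  p = 3/28 = 0.107143: log2(p) = -3.222392, -p*log2(p) = 0.345256
  p = 4/28 = 0.142857: log2(p) = -2.807355, -p*log2(p) = 0.401051
H = 0.461346 + 0.443826 + 0.345256 + 0.401051 = 1.651479

H = 1.6515 bits/symbol


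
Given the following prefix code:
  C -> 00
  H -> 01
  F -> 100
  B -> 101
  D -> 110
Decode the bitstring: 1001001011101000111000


Decoding step by step:
Bits 100 -> F
Bits 100 -> F
Bits 101 -> B
Bits 110 -> D
Bits 100 -> F
Bits 01 -> H
Bits 110 -> D
Bits 00 -> C


Decoded message: FFBDFHDC


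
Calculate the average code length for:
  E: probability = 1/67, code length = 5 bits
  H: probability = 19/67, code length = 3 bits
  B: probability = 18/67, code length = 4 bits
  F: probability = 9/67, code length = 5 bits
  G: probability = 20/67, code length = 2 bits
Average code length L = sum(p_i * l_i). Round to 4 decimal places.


Weighted contributions p_i * l_i:
  E: (1/67) * 5 = 5/67
  H: (19/67) * 3 = 57/67
  B: (18/67) * 4 = 72/67
  F: (9/67) * 5 = 45/67
  G: (20/67) * 2 = 40/67
Sum = (5 + 57 + 72 + 45 + 40)/67 = 219/67

L = 219/67 = 3.2687 bits/symbol


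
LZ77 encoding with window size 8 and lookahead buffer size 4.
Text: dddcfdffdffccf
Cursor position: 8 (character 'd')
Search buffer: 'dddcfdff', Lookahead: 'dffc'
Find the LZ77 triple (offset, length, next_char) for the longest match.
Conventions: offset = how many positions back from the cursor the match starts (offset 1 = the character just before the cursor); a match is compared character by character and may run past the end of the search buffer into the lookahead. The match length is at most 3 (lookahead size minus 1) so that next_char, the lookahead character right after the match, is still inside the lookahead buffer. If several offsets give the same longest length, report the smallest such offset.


Try each offset into the search buffer:
  offset=1 (pos 7, char 'f'): match length 0
  offset=2 (pos 6, char 'f'): match length 0
  offset=3 (pos 5, char 'd'): match length 3
  offset=4 (pos 4, char 'f'): match length 0
  offset=5 (pos 3, char 'c'): match length 0
  offset=6 (pos 2, char 'd'): match length 1
  offset=7 (pos 1, char 'd'): match length 1
  offset=8 (pos 0, char 'd'): match length 1
Longest match has length 3 at offset 3.
next_char = character at position 8 + 3 = 11 -> 'c'

Best match: offset=3, length=3 (matching 'dff' starting at position 5)
LZ77 triple: (3, 3, 'c')


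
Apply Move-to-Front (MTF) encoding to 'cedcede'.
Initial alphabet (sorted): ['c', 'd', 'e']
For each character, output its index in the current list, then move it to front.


MTF encoding:
'c': index 0 in ['c', 'd', 'e'] -> ['c', 'd', 'e']
'e': index 2 in ['c', 'd', 'e'] -> ['e', 'c', 'd']
'd': index 2 in ['e', 'c', 'd'] -> ['d', 'e', 'c']
'c': index 2 in ['d', 'e', 'c'] -> ['c', 'd', 'e']
'e': index 2 in ['c', 'd', 'e'] -> ['e', 'c', 'd']
'd': index 2 in ['e', 'c', 'd'] -> ['d', 'e', 'c']
'e': index 1 in ['d', 'e', 'c'] -> ['e', 'd', 'c']


Output: [0, 2, 2, 2, 2, 2, 1]


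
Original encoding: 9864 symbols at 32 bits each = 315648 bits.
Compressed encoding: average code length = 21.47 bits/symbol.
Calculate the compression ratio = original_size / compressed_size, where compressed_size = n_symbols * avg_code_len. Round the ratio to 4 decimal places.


original_size = n_symbols * orig_bits = 9864 * 32 = 315648 bits
compressed_size = n_symbols * avg_code_len = 9864 * 21.47 = 211780.08 bits
ratio = original_size / compressed_size = 315648 / 211780.08 = 1.4905

Compression ratio = 1.4905


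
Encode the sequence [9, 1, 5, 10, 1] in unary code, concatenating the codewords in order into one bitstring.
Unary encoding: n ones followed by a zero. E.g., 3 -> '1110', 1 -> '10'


Encode each number as n ones followed by a terminating 0:
  9 -> 1111111110 (10 bits)
  1 -> 10 (2 bits)
  5 -> 111110 (6 bits)
  10 -> 11111111110 (11 bits)
  1 -> 10 (2 bits)
Total length = 10 + 2 + 6 + 11 + 2 = 31 bits.

Unary([9, 1, 5, 10, 1]) = 1111111110101111101111111111010 (31 bits)


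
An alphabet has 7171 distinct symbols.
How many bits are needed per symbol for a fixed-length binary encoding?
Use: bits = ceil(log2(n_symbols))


log2(7171) = 12.808
Bracket: 2^12 = 4096 < 7171 <= 2^13 = 8192
So ceil(log2(7171)) = 13

bits = ceil(log2(7171)) = ceil(12.808) = 13 bits


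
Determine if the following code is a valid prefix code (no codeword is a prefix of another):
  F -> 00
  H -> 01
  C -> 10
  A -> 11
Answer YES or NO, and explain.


Checking each pair (does one codeword prefix another?):
  F='00' vs H='01': no prefix
  F='00' vs C='10': no prefix
  F='00' vs A='11': no prefix
  H='01' vs F='00': no prefix
  H='01' vs C='10': no prefix
  H='01' vs A='11': no prefix
  C='10' vs F='00': no prefix
  C='10' vs H='01': no prefix
  C='10' vs A='11': no prefix
  A='11' vs F='00': no prefix
  A='11' vs H='01': no prefix
  A='11' vs C='10': no prefix
No violation found over all pairs.

YES -- this is a valid prefix code. No codeword is a prefix of any other codeword.


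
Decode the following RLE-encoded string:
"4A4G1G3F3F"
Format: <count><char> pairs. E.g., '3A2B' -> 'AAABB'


Expanding each <count><char> pair:
  4A -> 'AAAA'
  4G -> 'GGGG'
  1G -> 'G'
  3F -> 'FFF'
  3F -> 'FFF'

Decoded = AAAAGGGGGFFFFFF


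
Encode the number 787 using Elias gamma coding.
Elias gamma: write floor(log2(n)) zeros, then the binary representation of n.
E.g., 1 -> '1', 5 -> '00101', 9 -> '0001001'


num_bits = floor(log2(787)) + 1 = 10
leading_zeros = num_bits - 1 = 9
binary(787) = 1100010011

Elias gamma(787) = '000000000' + '1100010011' = 0000000001100010011 (19 bits)


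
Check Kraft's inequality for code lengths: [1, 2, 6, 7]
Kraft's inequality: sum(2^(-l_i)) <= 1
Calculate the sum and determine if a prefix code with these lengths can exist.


Sum = 2^(-1) + 2^(-2) + 2^(-6) + 2^(-7)
    = 0.5 + 0.25 + 0.015625 + 0.0078125
    = 99/128 = 0.7734375
Since 0.7734375 <= 1, Kraft's inequality IS satisfied.
A prefix code with these lengths CAN exist.

Kraft sum = 0.7734375. Satisfied.


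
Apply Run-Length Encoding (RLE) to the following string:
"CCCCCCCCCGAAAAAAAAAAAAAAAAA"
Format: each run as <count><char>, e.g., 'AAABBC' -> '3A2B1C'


Scanning runs left to right:
  i=0: run of 'C' x 9 -> '9C'
  i=9: run of 'G' x 1 -> '1G'
  i=10: run of 'A' x 17 -> '17A'

RLE = 9C1G17A


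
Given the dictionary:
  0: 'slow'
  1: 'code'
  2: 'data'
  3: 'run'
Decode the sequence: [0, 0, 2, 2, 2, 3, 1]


Look up each index in the dictionary:
  0 -> 'slow'
  0 -> 'slow'
  2 -> 'data'
  2 -> 'data'
  2 -> 'data'
  3 -> 'run'
  1 -> 'code'

Decoded: "slow slow data data data run code"


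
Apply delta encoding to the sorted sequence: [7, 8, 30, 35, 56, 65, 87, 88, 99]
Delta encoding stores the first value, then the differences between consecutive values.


First value: 7
Deltas:
  8 - 7 = 1
  30 - 8 = 22
  35 - 30 = 5
  56 - 35 = 21
  65 - 56 = 9
  87 - 65 = 22
  88 - 87 = 1
  99 - 88 = 11


Delta encoded: [7, 1, 22, 5, 21, 9, 22, 1, 11]


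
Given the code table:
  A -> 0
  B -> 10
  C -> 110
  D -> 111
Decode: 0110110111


Decoding:
0 -> A
110 -> C
110 -> C
111 -> D


Result: ACCD


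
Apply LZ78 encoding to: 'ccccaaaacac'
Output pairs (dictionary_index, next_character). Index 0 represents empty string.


LZ78 encoding steps:
Dictionary: {0: ''}
Step 1: w='' (idx 0), next='c' -> output (0, 'c'), add 'c' as idx 1
Step 2: w='c' (idx 1), next='c' -> output (1, 'c'), add 'cc' as idx 2
Step 3: w='c' (idx 1), next='a' -> output (1, 'a'), add 'ca' as idx 3
Step 4: w='' (idx 0), next='a' -> output (0, 'a'), add 'a' as idx 4
Step 5: w='a' (idx 4), next='a' -> output (4, 'a'), add 'aa' as idx 5
Step 6: w='ca' (idx 3), next='c' -> output (3, 'c'), add 'cac' as idx 6


Encoded: [(0, 'c'), (1, 'c'), (1, 'a'), (0, 'a'), (4, 'a'), (3, 'c')]


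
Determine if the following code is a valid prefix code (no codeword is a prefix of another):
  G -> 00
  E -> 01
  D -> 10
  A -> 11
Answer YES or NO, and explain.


Checking each pair (does one codeword prefix another?):
  G='00' vs E='01': no prefix
  G='00' vs D='10': no prefix
  G='00' vs A='11': no prefix
  E='01' vs G='00': no prefix
  E='01' vs D='10': no prefix
  E='01' vs A='11': no prefix
  D='10' vs G='00': no prefix
  D='10' vs E='01': no prefix
  D='10' vs A='11': no prefix
  A='11' vs G='00': no prefix
  A='11' vs E='01': no prefix
  A='11' vs D='10': no prefix
No violation found over all pairs.

YES -- this is a valid prefix code. No codeword is a prefix of any other codeword.


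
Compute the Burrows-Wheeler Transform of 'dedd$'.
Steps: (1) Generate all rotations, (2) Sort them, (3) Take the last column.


Rotations (sorted):
  0: $dedd -> last char: d
  1: d$ded -> last char: d
  2: dd$de -> last char: e
  3: dedd$ -> last char: $
  4: edd$d -> last char: d


BWT = dde$d


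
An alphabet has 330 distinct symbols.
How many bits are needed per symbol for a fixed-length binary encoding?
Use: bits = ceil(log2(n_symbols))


log2(330) = 8.3663
Bracket: 2^8 = 256 < 330 <= 2^9 = 512
So ceil(log2(330)) = 9

bits = ceil(log2(330)) = ceil(8.3663) = 9 bits


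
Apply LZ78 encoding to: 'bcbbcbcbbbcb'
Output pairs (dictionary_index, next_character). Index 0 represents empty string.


LZ78 encoding steps:
Dictionary: {0: ''}
Step 1: w='' (idx 0), next='b' -> output (0, 'b'), add 'b' as idx 1
Step 2: w='' (idx 0), next='c' -> output (0, 'c'), add 'c' as idx 2
Step 3: w='b' (idx 1), next='b' -> output (1, 'b'), add 'bb' as idx 3
Step 4: w='c' (idx 2), next='b' -> output (2, 'b'), add 'cb' as idx 4
Step 5: w='cb' (idx 4), next='b' -> output (4, 'b'), add 'cbb' as idx 5
Step 6: w='b' (idx 1), next='c' -> output (1, 'c'), add 'bc' as idx 6
Step 7: w='b' (idx 1), end of input -> output (1, '')


Encoded: [(0, 'b'), (0, 'c'), (1, 'b'), (2, 'b'), (4, 'b'), (1, 'c'), (1, '')]


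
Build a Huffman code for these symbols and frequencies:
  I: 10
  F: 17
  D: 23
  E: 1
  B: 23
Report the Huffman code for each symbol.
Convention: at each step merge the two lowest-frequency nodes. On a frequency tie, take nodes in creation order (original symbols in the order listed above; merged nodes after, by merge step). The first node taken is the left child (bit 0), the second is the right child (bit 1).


Huffman tree construction:
Step 1: Merge E(1) + I(10) = 11
Step 2: Merge (E+I)(11) + F(17) = 28
Step 3: Merge D(23) + B(23) = 46
Step 4: Merge ((E+I)+F)(28) + (D+B)(46) = 74
Read each symbol's code off the tree from the root (left child = 0, right child = 1).

Codes:
  I: 001 (length 3)
  F: 01 (length 2)
  D: 10 (length 2)
  E: 000 (length 3)
  B: 11 (length 2)
Average code length: 159/74 = 2.1486 bits/symbol


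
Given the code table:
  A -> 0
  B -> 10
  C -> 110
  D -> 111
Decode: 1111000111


Decoding:
111 -> D
10 -> B
0 -> A
0 -> A
111 -> D


Result: DBAAD


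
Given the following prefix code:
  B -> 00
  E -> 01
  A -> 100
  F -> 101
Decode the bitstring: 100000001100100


Decoding step by step:
Bits 100 -> A
Bits 00 -> B
Bits 00 -> B
Bits 01 -> E
Bits 100 -> A
Bits 100 -> A


Decoded message: ABBEAA


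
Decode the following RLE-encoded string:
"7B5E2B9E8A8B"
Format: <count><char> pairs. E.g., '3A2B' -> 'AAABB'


Expanding each <count><char> pair:
  7B -> 'BBBBBBB'
  5E -> 'EEEEE'
  2B -> 'BB'
  9E -> 'EEEEEEEEE'
  8A -> 'AAAAAAAA'
  8B -> 'BBBBBBBB'

Decoded = BBBBBBBEEEEEBBEEEEEEEEEAAAAAAAABBBBBBBB


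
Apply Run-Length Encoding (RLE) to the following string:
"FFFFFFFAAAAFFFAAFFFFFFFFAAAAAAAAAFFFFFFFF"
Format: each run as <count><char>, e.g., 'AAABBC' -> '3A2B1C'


Scanning runs left to right:
  i=0: run of 'F' x 7 -> '7F'
  i=7: run of 'A' x 4 -> '4A'
  i=11: run of 'F' x 3 -> '3F'
  i=14: run of 'A' x 2 -> '2A'
  i=16: run of 'F' x 8 -> '8F'
  i=24: run of 'A' x 9 -> '9A'
  i=33: run of 'F' x 8 -> '8F'

RLE = 7F4A3F2A8F9A8F


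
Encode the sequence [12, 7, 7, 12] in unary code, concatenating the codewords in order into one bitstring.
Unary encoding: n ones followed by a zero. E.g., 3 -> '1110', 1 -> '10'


Encode each number as n ones followed by a terminating 0:
  12 -> 1111111111110 (13 bits)
  7 -> 11111110 (8 bits)
  7 -> 11111110 (8 bits)
  12 -> 1111111111110 (13 bits)
Total length = 13 + 8 + 8 + 13 = 42 bits.

Unary([12, 7, 7, 12]) = 111111111111011111110111111101111111111110 (42 bits)


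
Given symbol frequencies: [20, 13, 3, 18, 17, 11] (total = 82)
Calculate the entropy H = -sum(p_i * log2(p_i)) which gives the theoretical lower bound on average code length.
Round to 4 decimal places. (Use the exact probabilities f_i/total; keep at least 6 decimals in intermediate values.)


Per-symbol terms -p_i * log2(p_i) with p_i = f_i/82:
  p = 20/82 = 0.243902: log2(p) = -2.035624, -p*log2(p) = 0.496494
  p = 13/82 = 0.158537: log2(p) = -2.657112, -p*log2(p) = 0.421250
  p = 3/82 = 0.036585: log2(p) = -4.772590, -p*log2(p) = 0.174607
  p = 18/82 = 0.219512: log2(p) = -2.187627, -p*log2(p) = 0.480211
  p = 17/82 = 0.207317: log2(p) = -2.270089, -p*log2(p) = 0.470628
  p = 11/82 = 0.134146: log2(p) = -2.898120, -p*log2(p) = 0.388772
H = 0.496494 + 0.421250 + 0.174607 + 0.480211 + 0.470628 + 0.388772 = 2.431962

H = 2.432 bits/symbol


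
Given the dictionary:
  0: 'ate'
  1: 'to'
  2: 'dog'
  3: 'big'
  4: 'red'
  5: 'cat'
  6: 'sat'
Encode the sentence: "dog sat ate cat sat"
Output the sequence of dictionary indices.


Look up each word in the dictionary:
  'dog' -> 2
  'sat' -> 6
  'ate' -> 0
  'cat' -> 5
  'sat' -> 6

Encoded: [2, 6, 0, 5, 6]


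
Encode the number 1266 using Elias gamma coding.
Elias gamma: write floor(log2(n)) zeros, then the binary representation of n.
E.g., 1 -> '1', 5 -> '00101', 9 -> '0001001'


num_bits = floor(log2(1266)) + 1 = 11
leading_zeros = num_bits - 1 = 10
binary(1266) = 10011110010

Elias gamma(1266) = '0000000000' + '10011110010' = 000000000010011110010 (21 bits)


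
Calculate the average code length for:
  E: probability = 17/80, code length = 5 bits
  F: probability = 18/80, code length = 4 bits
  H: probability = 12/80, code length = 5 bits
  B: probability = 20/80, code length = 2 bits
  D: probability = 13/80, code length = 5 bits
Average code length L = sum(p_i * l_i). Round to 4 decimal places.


Weighted contributions p_i * l_i:
  E: (17/80) * 5 = 85/80
  F: (18/80) * 4 = 72/80
  H: (12/80) * 5 = 60/80
  B: (20/80) * 2 = 40/80
  D: (13/80) * 5 = 65/80
Sum = (85 + 72 + 60 + 40 + 65)/80 = 322/80

L = 322/80 = 4.0250 bits/symbol


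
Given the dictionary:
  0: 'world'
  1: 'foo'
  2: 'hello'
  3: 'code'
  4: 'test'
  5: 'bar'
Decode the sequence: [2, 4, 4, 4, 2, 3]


Look up each index in the dictionary:
  2 -> 'hello'
  4 -> 'test'
  4 -> 'test'
  4 -> 'test'
  2 -> 'hello'
  3 -> 'code'

Decoded: "hello test test test hello code"


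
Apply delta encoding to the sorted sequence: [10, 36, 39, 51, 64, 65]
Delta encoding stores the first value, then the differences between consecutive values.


First value: 10
Deltas:
  36 - 10 = 26
  39 - 36 = 3
  51 - 39 = 12
  64 - 51 = 13
  65 - 64 = 1


Delta encoded: [10, 26, 3, 12, 13, 1]


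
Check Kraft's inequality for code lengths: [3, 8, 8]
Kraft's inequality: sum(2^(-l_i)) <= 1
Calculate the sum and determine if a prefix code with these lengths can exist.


Sum = 2^(-3) + 2^(-8) + 2^(-8)
    = 0.125 + 0.00390625 + 0.00390625
    = 34/256 = 0.1328125
Since 0.1328125 <= 1, Kraft's inequality IS satisfied.
A prefix code with these lengths CAN exist.

Kraft sum = 0.1328125. Satisfied.


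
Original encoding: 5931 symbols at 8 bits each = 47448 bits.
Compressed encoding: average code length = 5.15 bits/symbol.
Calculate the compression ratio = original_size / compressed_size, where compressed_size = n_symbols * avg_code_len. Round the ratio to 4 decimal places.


original_size = n_symbols * orig_bits = 5931 * 8 = 47448 bits
compressed_size = n_symbols * avg_code_len = 5931 * 5.15 = 30544.65 bits
ratio = original_size / compressed_size = 47448 / 30544.65 = 1.5534

Compression ratio = 1.5534


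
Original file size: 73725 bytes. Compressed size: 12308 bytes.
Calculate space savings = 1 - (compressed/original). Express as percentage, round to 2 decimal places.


ratio = compressed/original = 12308/73725 = 0.166945
savings = 1 - ratio = 1 - 0.166945 = 0.833055
as a percentage: 0.833055 * 100 = 83.31%

Space savings = 1 - 12308/73725 = 83.31%


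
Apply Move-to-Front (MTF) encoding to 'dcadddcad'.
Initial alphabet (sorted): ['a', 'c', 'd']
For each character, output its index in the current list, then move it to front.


MTF encoding:
'd': index 2 in ['a', 'c', 'd'] -> ['d', 'a', 'c']
'c': index 2 in ['d', 'a', 'c'] -> ['c', 'd', 'a']
'a': index 2 in ['c', 'd', 'a'] -> ['a', 'c', 'd']
'd': index 2 in ['a', 'c', 'd'] -> ['d', 'a', 'c']
'd': index 0 in ['d', 'a', 'c'] -> ['d', 'a', 'c']
'd': index 0 in ['d', 'a', 'c'] -> ['d', 'a', 'c']
'c': index 2 in ['d', 'a', 'c'] -> ['c', 'd', 'a']
'a': index 2 in ['c', 'd', 'a'] -> ['a', 'c', 'd']
'd': index 2 in ['a', 'c', 'd'] -> ['d', 'a', 'c']


Output: [2, 2, 2, 2, 0, 0, 2, 2, 2]


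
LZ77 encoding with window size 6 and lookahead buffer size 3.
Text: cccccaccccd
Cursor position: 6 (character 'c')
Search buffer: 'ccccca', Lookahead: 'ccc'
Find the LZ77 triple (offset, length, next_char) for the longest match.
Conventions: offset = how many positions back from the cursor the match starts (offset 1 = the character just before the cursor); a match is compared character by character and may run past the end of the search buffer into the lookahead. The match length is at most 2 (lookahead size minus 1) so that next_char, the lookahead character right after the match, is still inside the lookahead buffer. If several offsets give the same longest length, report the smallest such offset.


Try each offset into the search buffer:
  offset=1 (pos 5, char 'a'): match length 0
  offset=2 (pos 4, char 'c'): match length 1
  offset=3 (pos 3, char 'c'): match length 2
  offset=4 (pos 2, char 'c'): match length 2
  offset=5 (pos 1, char 'c'): match length 2
  offset=6 (pos 0, char 'c'): match length 2
Longest match has length 2, found at offsets 3, 4, 5, 6; take the smallest, offset 3.
next_char = character at position 6 + 2 = 8 -> 'c'

Best match: offset=3, length=2 (matching 'cc' starting at position 3)
LZ77 triple: (3, 2, 'c')


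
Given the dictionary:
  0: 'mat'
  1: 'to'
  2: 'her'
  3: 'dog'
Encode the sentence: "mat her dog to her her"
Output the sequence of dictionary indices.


Look up each word in the dictionary:
  'mat' -> 0
  'her' -> 2
  'dog' -> 3
  'to' -> 1
  'her' -> 2
  'her' -> 2

Encoded: [0, 2, 3, 1, 2, 2]


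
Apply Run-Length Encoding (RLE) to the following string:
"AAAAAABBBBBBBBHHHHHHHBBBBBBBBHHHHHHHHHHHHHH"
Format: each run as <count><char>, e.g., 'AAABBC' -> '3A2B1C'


Scanning runs left to right:
  i=0: run of 'A' x 6 -> '6A'
  i=6: run of 'B' x 8 -> '8B'
  i=14: run of 'H' x 7 -> '7H'
  i=21: run of 'B' x 8 -> '8B'
  i=29: run of 'H' x 14 -> '14H'

RLE = 6A8B7H8B14H


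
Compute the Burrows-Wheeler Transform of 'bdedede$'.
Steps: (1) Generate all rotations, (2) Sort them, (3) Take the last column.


Rotations (sorted):
  0: $bdedede -> last char: e
  1: bdedede$ -> last char: $
  2: de$bdede -> last char: e
  3: dede$bde -> last char: e
  4: dedede$b -> last char: b
  5: e$bdeded -> last char: d
  6: ede$bded -> last char: d
  7: edede$bd -> last char: d


BWT = e$eebddd


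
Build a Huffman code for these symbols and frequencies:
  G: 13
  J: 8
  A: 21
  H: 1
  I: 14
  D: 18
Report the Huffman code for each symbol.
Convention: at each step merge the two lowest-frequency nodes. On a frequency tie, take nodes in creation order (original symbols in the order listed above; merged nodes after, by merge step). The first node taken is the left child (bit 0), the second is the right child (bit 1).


Huffman tree construction:
Step 1: Merge H(1) + J(8) = 9
Step 2: Merge (H+J)(9) + G(13) = 22
Step 3: Merge I(14) + D(18) = 32
Step 4: Merge A(21) + ((H+J)+G)(22) = 43
Step 5: Merge (I+D)(32) + (A+((H+J)+G))(43) = 75
Read each symbol's code off the tree from the root (left child = 0, right child = 1).

Codes:
  G: 111 (length 3)
  J: 1101 (length 4)
  A: 10 (length 2)
  H: 1100 (length 4)
  I: 00 (length 2)
  D: 01 (length 2)
Average code length: 181/75 = 2.4133 bits/symbol


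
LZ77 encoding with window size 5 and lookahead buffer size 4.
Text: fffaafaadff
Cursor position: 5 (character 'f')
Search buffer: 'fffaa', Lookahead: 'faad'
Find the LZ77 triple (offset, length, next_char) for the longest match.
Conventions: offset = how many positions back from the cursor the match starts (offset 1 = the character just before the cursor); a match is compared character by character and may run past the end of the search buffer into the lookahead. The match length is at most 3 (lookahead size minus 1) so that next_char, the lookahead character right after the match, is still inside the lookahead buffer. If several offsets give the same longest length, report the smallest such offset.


Try each offset into the search buffer:
  offset=1 (pos 4, char 'a'): match length 0
  offset=2 (pos 3, char 'a'): match length 0
  offset=3 (pos 2, char 'f'): match length 3
  offset=4 (pos 1, char 'f'): match length 1
  offset=5 (pos 0, char 'f'): match length 1
Longest match has length 3 at offset 3.
next_char = character at position 5 + 3 = 8 -> 'd'

Best match: offset=3, length=3 (matching 'faa' starting at position 2)
LZ77 triple: (3, 3, 'd')


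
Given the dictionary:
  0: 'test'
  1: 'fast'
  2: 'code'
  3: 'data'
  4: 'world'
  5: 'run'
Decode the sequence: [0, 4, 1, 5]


Look up each index in the dictionary:
  0 -> 'test'
  4 -> 'world'
  1 -> 'fast'
  5 -> 'run'

Decoded: "test world fast run"


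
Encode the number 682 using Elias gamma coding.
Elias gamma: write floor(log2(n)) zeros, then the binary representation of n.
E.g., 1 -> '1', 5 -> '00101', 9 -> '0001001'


num_bits = floor(log2(682)) + 1 = 10
leading_zeros = num_bits - 1 = 9
binary(682) = 1010101010

Elias gamma(682) = '000000000' + '1010101010' = 0000000001010101010 (19 bits)


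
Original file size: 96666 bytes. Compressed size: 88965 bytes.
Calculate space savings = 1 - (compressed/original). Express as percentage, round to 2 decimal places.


ratio = compressed/original = 88965/96666 = 0.920334
savings = 1 - ratio = 1 - 0.920334 = 0.079666
as a percentage: 0.079666 * 100 = 7.97%

Space savings = 1 - 88965/96666 = 7.97%


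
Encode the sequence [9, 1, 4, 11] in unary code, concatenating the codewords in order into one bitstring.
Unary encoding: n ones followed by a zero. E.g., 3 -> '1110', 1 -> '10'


Encode each number as n ones followed by a terminating 0:
  9 -> 1111111110 (10 bits)
  1 -> 10 (2 bits)
  4 -> 11110 (5 bits)
  11 -> 111111111110 (12 bits)
Total length = 10 + 2 + 5 + 12 = 29 bits.

Unary([9, 1, 4, 11]) = 11111111101011110111111111110 (29 bits)


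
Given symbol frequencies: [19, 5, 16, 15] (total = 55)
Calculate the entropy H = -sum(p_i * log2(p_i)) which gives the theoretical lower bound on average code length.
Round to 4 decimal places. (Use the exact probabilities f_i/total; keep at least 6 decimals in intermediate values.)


Per-symbol terms -p_i * log2(p_i) with p_i = f_i/55:
  p = 19/55 = 0.345455: log2(p) = -1.533432, -p*log2(p) = 0.529731
  p = 5/55 = 0.090909: log2(p) = -3.459432, -p*log2(p) = 0.314494
  p = 16/55 = 0.290909: log2(p) = -1.781360, -p*log2(p) = 0.518214
  p = 15/55 = 0.272727: log2(p) = -1.874469, -p*log2(p) = 0.511219
H = 0.529731 + 0.314494 + 0.518214 + 0.511219 = 1.873658

H = 1.8737 bits/symbol


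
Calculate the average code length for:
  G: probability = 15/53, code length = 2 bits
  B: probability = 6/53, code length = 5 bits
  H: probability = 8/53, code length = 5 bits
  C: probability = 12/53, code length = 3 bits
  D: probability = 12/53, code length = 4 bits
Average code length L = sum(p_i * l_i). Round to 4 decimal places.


Weighted contributions p_i * l_i:
  G: (15/53) * 2 = 30/53
  B: (6/53) * 5 = 30/53
  H: (8/53) * 5 = 40/53
  C: (12/53) * 3 = 36/53
  D: (12/53) * 4 = 48/53
Sum = (30 + 30 + 40 + 36 + 48)/53 = 184/53

L = 184/53 = 3.4717 bits/symbol


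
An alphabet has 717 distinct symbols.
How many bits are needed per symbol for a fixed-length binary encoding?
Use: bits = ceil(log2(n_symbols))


log2(717) = 9.4858
Bracket: 2^9 = 512 < 717 <= 2^10 = 1024
So ceil(log2(717)) = 10

bits = ceil(log2(717)) = ceil(9.4858) = 10 bits


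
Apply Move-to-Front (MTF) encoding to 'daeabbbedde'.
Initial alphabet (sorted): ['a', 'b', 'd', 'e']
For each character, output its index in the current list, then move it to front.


MTF encoding:
'd': index 2 in ['a', 'b', 'd', 'e'] -> ['d', 'a', 'b', 'e']
'a': index 1 in ['d', 'a', 'b', 'e'] -> ['a', 'd', 'b', 'e']
'e': index 3 in ['a', 'd', 'b', 'e'] -> ['e', 'a', 'd', 'b']
'a': index 1 in ['e', 'a', 'd', 'b'] -> ['a', 'e', 'd', 'b']
'b': index 3 in ['a', 'e', 'd', 'b'] -> ['b', 'a', 'e', 'd']
'b': index 0 in ['b', 'a', 'e', 'd'] -> ['b', 'a', 'e', 'd']
'b': index 0 in ['b', 'a', 'e', 'd'] -> ['b', 'a', 'e', 'd']
'e': index 2 in ['b', 'a', 'e', 'd'] -> ['e', 'b', 'a', 'd']
'd': index 3 in ['e', 'b', 'a', 'd'] -> ['d', 'e', 'b', 'a']
'd': index 0 in ['d', 'e', 'b', 'a'] -> ['d', 'e', 'b', 'a']
'e': index 1 in ['d', 'e', 'b', 'a'] -> ['e', 'd', 'b', 'a']


Output: [2, 1, 3, 1, 3, 0, 0, 2, 3, 0, 1]


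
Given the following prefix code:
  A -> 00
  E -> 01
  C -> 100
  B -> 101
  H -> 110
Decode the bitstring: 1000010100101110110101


Decoding step by step:
Bits 100 -> C
Bits 00 -> A
Bits 101 -> B
Bits 00 -> A
Bits 101 -> B
Bits 110 -> H
Bits 110 -> H
Bits 101 -> B


Decoded message: CABABHHB


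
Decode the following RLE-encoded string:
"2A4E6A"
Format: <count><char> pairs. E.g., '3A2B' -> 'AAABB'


Expanding each <count><char> pair:
  2A -> 'AA'
  4E -> 'EEEE'
  6A -> 'AAAAAA'

Decoded = AAEEEEAAAAAA


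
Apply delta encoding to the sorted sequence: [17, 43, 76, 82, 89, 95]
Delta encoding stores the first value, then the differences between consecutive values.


First value: 17
Deltas:
  43 - 17 = 26
  76 - 43 = 33
  82 - 76 = 6
  89 - 82 = 7
  95 - 89 = 6


Delta encoded: [17, 26, 33, 6, 7, 6]


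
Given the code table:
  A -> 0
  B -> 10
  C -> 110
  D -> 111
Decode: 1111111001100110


Decoding:
111 -> D
111 -> D
10 -> B
0 -> A
110 -> C
0 -> A
110 -> C


Result: DDBACAC


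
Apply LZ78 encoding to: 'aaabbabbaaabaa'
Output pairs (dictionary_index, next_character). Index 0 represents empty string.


LZ78 encoding steps:
Dictionary: {0: ''}
Step 1: w='' (idx 0), next='a' -> output (0, 'a'), add 'a' as idx 1
Step 2: w='a' (idx 1), next='a' -> output (1, 'a'), add 'aa' as idx 2
Step 3: w='' (idx 0), next='b' -> output (0, 'b'), add 'b' as idx 3
Step 4: w='b' (idx 3), next='a' -> output (3, 'a'), add 'ba' as idx 4
Step 5: w='b' (idx 3), next='b' -> output (3, 'b'), add 'bb' as idx 5
Step 6: w='aa' (idx 2), next='a' -> output (2, 'a'), add 'aaa' as idx 6
Step 7: w='ba' (idx 4), next='a' -> output (4, 'a'), add 'baa' as idx 7


Encoded: [(0, 'a'), (1, 'a'), (0, 'b'), (3, 'a'), (3, 'b'), (2, 'a'), (4, 'a')]


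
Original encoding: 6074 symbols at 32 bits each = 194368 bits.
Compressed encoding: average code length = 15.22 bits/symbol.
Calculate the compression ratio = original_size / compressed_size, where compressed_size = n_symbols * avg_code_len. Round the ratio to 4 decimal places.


original_size = n_symbols * orig_bits = 6074 * 32 = 194368 bits
compressed_size = n_symbols * avg_code_len = 6074 * 15.22 = 92446.28 bits
ratio = original_size / compressed_size = 194368 / 92446.28 = 2.1025

Compression ratio = 2.1025


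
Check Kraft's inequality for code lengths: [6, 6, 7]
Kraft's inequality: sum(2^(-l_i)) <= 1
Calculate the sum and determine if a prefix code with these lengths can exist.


Sum = 2^(-6) + 2^(-6) + 2^(-7)
    = 0.015625 + 0.015625 + 0.0078125
    = 5/128 = 0.0390625
Since 0.0390625 <= 1, Kraft's inequality IS satisfied.
A prefix code with these lengths CAN exist.

Kraft sum = 0.0390625. Satisfied.


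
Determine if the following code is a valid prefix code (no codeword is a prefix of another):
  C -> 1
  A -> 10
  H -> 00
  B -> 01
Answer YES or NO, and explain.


Checking each pair (does one codeword prefix another?):
  C='1' vs A='10': prefix -- VIOLATION

NO -- this is NOT a valid prefix code. C (1) is a prefix of A (10).


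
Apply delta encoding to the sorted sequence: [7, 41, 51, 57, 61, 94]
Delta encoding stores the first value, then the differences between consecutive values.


First value: 7
Deltas:
  41 - 7 = 34
  51 - 41 = 10
  57 - 51 = 6
  61 - 57 = 4
  94 - 61 = 33


Delta encoded: [7, 34, 10, 6, 4, 33]


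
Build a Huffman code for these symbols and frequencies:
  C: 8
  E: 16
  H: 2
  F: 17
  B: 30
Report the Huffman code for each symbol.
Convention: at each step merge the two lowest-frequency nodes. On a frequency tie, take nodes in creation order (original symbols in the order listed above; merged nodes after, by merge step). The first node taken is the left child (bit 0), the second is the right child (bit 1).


Huffman tree construction:
Step 1: Merge H(2) + C(8) = 10
Step 2: Merge (H+C)(10) + E(16) = 26
Step 3: Merge F(17) + ((H+C)+E)(26) = 43
Step 4: Merge B(30) + (F+((H+C)+E))(43) = 73
Read each symbol's code off the tree from the root (left child = 0, right child = 1).

Codes:
  C: 1101 (length 4)
  E: 111 (length 3)
  H: 1100 (length 4)
  F: 10 (length 2)
  B: 0 (length 1)
Average code length: 152/73 = 2.0822 bits/symbol


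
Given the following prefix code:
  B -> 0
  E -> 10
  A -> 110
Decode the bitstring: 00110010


Decoding step by step:
Bits 0 -> B
Bits 0 -> B
Bits 110 -> A
Bits 0 -> B
Bits 10 -> E


Decoded message: BBABE


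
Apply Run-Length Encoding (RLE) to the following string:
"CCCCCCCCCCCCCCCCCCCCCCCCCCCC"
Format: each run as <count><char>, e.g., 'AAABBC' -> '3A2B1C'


Scanning runs left to right:
  i=0: run of 'C' x 28 -> '28C'

RLE = 28C


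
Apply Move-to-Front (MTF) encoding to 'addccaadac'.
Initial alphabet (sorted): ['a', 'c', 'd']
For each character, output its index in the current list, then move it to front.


MTF encoding:
'a': index 0 in ['a', 'c', 'd'] -> ['a', 'c', 'd']
'd': index 2 in ['a', 'c', 'd'] -> ['d', 'a', 'c']
'd': index 0 in ['d', 'a', 'c'] -> ['d', 'a', 'c']
'c': index 2 in ['d', 'a', 'c'] -> ['c', 'd', 'a']
'c': index 0 in ['c', 'd', 'a'] -> ['c', 'd', 'a']
'a': index 2 in ['c', 'd', 'a'] -> ['a', 'c', 'd']
'a': index 0 in ['a', 'c', 'd'] -> ['a', 'c', 'd']
'd': index 2 in ['a', 'c', 'd'] -> ['d', 'a', 'c']
'a': index 1 in ['d', 'a', 'c'] -> ['a', 'd', 'c']
'c': index 2 in ['a', 'd', 'c'] -> ['c', 'a', 'd']


Output: [0, 2, 0, 2, 0, 2, 0, 2, 1, 2]


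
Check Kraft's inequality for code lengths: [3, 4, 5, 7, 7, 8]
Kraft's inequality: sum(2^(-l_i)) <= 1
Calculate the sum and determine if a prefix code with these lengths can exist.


Sum = 2^(-3) + 2^(-4) + 2^(-5) + 2^(-7) + 2^(-7) + 2^(-8)
    = 0.125 + 0.0625 + 0.03125 + 0.0078125 + 0.0078125 + 0.00390625
    = 61/256 = 0.23828125
Since 0.23828125 <= 1, Kraft's inequality IS satisfied.
A prefix code with these lengths CAN exist.

Kraft sum = 0.23828125. Satisfied.


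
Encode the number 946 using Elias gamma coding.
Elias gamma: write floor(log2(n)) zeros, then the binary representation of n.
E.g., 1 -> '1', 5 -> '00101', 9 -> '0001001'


num_bits = floor(log2(946)) + 1 = 10
leading_zeros = num_bits - 1 = 9
binary(946) = 1110110010

Elias gamma(946) = '000000000' + '1110110010' = 0000000001110110010 (19 bits)


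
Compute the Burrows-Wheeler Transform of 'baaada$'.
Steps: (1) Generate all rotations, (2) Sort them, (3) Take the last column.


Rotations (sorted):
  0: $baaada -> last char: a
  1: a$baaad -> last char: d
  2: aaada$b -> last char: b
  3: aada$ba -> last char: a
  4: ada$baa -> last char: a
  5: baaada$ -> last char: $
  6: da$baaa -> last char: a


BWT = adbaa$a


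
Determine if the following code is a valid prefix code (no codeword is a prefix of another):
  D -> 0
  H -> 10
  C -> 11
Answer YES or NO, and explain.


Checking each pair (does one codeword prefix another?):
  D='0' vs H='10': no prefix
  D='0' vs C='11': no prefix
  H='10' vs D='0': no prefix
  H='10' vs C='11': no prefix
  C='11' vs D='0': no prefix
  C='11' vs H='10': no prefix
No violation found over all pairs.

YES -- this is a valid prefix code. No codeword is a prefix of any other codeword.


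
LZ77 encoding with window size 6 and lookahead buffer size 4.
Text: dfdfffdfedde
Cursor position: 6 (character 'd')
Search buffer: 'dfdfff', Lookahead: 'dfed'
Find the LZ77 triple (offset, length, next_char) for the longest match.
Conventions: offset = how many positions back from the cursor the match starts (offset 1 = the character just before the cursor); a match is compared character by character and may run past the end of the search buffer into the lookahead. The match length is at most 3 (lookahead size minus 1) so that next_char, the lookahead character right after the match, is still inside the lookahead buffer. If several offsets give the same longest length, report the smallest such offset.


Try each offset into the search buffer:
  offset=1 (pos 5, char 'f'): match length 0
  offset=2 (pos 4, char 'f'): match length 0
  offset=3 (pos 3, char 'f'): match length 0
  offset=4 (pos 2, char 'd'): match length 2
  offset=5 (pos 1, char 'f'): match length 0
  offset=6 (pos 0, char 'd'): match length 2
Longest match has length 2, found at offsets 4, 6; take the smallest, offset 4.
next_char = character at position 6 + 2 = 8 -> 'e'

Best match: offset=4, length=2 (matching 'df' starting at position 2)
LZ77 triple: (4, 2, 'e')


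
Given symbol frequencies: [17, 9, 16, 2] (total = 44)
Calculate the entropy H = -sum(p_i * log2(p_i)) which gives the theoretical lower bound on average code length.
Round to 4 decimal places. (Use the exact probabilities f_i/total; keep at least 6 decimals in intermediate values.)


Per-symbol terms -p_i * log2(p_i) with p_i = f_i/44:
  p = 17/44 = 0.386364: log2(p) = -1.371969, -p*log2(p) = 0.530079
  p = 9/44 = 0.204545: log2(p) = -2.289507, -p*log2(p) = 0.468308
  p = 16/44 = 0.363636: log2(p) = -1.459432, -p*log2(p) = 0.530702
  p = 2/44 = 0.045455: log2(p) = -4.459432, -p*log2(p) = 0.202701
H = 0.530079 + 0.468308 + 0.530702 + 0.202701 = 1.731790

H = 1.7318 bits/symbol


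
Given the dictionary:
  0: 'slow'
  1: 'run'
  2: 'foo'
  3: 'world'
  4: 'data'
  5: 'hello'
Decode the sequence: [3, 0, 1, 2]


Look up each index in the dictionary:
  3 -> 'world'
  0 -> 'slow'
  1 -> 'run'
  2 -> 'foo'

Decoded: "world slow run foo"


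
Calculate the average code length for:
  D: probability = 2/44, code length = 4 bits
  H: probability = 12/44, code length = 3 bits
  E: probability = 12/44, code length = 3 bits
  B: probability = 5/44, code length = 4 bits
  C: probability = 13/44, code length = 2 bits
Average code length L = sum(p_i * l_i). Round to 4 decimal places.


Weighted contributions p_i * l_i:
  D: (2/44) * 4 = 8/44
  H: (12/44) * 3 = 36/44
  E: (12/44) * 3 = 36/44
  B: (5/44) * 4 = 20/44
  C: (13/44) * 2 = 26/44
Sum = (8 + 36 + 36 + 20 + 26)/44 = 126/44

L = 126/44 = 2.8636 bits/symbol


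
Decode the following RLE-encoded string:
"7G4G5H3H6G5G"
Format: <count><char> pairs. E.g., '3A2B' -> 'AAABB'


Expanding each <count><char> pair:
  7G -> 'GGGGGGG'
  4G -> 'GGGG'
  5H -> 'HHHHH'
  3H -> 'HHH'
  6G -> 'GGGGGG'
  5G -> 'GGGGG'

Decoded = GGGGGGGGGGGHHHHHHHHGGGGGGGGGGG


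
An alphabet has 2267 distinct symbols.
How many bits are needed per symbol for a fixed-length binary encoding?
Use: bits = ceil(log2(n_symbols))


log2(2267) = 11.1466
Bracket: 2^11 = 2048 < 2267 <= 2^12 = 4096
So ceil(log2(2267)) = 12

bits = ceil(log2(2267)) = ceil(11.1466) = 12 bits


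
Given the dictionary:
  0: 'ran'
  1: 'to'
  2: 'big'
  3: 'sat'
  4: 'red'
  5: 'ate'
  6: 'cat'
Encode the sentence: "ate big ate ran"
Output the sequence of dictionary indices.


Look up each word in the dictionary:
  'ate' -> 5
  'big' -> 2
  'ate' -> 5
  'ran' -> 0

Encoded: [5, 2, 5, 0]


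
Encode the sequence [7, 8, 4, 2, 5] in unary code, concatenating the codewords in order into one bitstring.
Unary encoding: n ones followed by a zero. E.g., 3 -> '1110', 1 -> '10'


Encode each number as n ones followed by a terminating 0:
  7 -> 11111110 (8 bits)
  8 -> 111111110 (9 bits)
  4 -> 11110 (5 bits)
  2 -> 110 (3 bits)
  5 -> 111110 (6 bits)
Total length = 8 + 9 + 5 + 3 + 6 = 31 bits.

Unary([7, 8, 4, 2, 5]) = 1111111011111111011110110111110 (31 bits)


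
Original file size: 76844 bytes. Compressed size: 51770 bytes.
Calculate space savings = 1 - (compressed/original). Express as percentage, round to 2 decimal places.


ratio = compressed/original = 51770/76844 = 0.673703
savings = 1 - ratio = 1 - 0.673703 = 0.326297
as a percentage: 0.326297 * 100 = 32.63%

Space savings = 1 - 51770/76844 = 32.63%


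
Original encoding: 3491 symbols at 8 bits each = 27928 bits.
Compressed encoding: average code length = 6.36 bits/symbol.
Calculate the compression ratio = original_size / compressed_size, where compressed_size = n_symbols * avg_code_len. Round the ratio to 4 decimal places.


original_size = n_symbols * orig_bits = 3491 * 8 = 27928 bits
compressed_size = n_symbols * avg_code_len = 3491 * 6.36 = 22202.76 bits
ratio = original_size / compressed_size = 27928 / 22202.76 = 1.2579

Compression ratio = 1.2579


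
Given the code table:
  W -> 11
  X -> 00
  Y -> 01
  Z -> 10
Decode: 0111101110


Decoding:
01 -> Y
11 -> W
10 -> Z
11 -> W
10 -> Z


Result: YWZWZ


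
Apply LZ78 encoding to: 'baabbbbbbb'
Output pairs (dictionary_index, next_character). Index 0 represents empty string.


LZ78 encoding steps:
Dictionary: {0: ''}
Step 1: w='' (idx 0), next='b' -> output (0, 'b'), add 'b' as idx 1
Step 2: w='' (idx 0), next='a' -> output (0, 'a'), add 'a' as idx 2
Step 3: w='a' (idx 2), next='b' -> output (2, 'b'), add 'ab' as idx 3
Step 4: w='b' (idx 1), next='b' -> output (1, 'b'), add 'bb' as idx 4
Step 5: w='bb' (idx 4), next='b' -> output (4, 'b'), add 'bbb' as idx 5
Step 6: w='b' (idx 1), end of input -> output (1, '')


Encoded: [(0, 'b'), (0, 'a'), (2, 'b'), (1, 'b'), (4, 'b'), (1, '')]
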